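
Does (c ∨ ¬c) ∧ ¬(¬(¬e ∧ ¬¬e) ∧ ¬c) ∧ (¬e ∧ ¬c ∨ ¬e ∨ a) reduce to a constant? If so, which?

(c ∨ ¬c) ∧ ¬(¬(¬e ∧ ¬¬e) ∧ ¬c) ∧ (¬e ∧ ¬c ∨ ¬e ∨ a)
= (c ∨ ¬c) ∧ ¬(¬(¬e ∧ e) ∧ ¬c) ∧ (¬e ∧ ¬c ∨ ¬e ∨ a)
= (c ∨ ¬c) ∧ (¬e ∧ e ∨ c) ∧ (¬e ∧ ¬c ∨ ¬e ∨ a)
= (¬e ∧ e ∨ c) ∧ (¬e ∧ ¬c ∨ ¬e ∨ a)
= (¬e ∧ e ∨ c) ∧ (¬e ∨ a)
= c ∧ (¬e ∨ a)
This depends on a, c, e, so it is not a constant.

no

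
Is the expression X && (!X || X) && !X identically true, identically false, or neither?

X && (!X || X) && !X
= X && !X
= false

identically false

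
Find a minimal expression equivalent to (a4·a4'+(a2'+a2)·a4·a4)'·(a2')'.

a4'·a2

(a4·a4'+(a2'+a2)·a4·a4)'·(a2')'
= (a4·a4'+a4·a4)'·(a2')'
= (a4·a4'+a4·a4)'·a2
= a4'·a2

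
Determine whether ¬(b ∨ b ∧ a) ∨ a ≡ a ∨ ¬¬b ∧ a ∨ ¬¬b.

No

E1: ¬(b ∨ b ∧ a) ∨ a
    = ¬b ∨ a   [absorption]
E2: a ∨ ¬¬b ∧ a ∨ ¬¬b
    = a ∨ ¬¬b   [absorption]
    = a ∨ b   [double negation]
These differ: at a=0, b=1, E1 = 0 but E2 = 1.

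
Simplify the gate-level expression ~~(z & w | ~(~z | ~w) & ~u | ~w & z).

~~(z & w | ~(~z | ~w) & ~u | ~w & z)
= ~~(z & w | z & w & ~u | ~w & z)   — De Morgan
= ~~(z & w | ~w & z)   — absorption
= ~~z   — distribution
= z   — double negation

z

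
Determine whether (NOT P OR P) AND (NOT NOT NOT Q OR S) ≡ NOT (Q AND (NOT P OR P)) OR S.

Yes

E1: (NOT P OR P) AND (NOT NOT NOT Q OR S)
    = (NOT P OR P) AND (NOT Q OR S)   — double negation
    = NOT Q OR S   — complement / identity
E2: NOT (Q AND (NOT P OR P)) OR S
    = NOT Q OR S   — complement / identity
Both reduce to NOT Q OR S, so they are equivalent.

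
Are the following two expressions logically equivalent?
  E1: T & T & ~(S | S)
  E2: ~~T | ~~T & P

No

E1: T & T & ~(S | S)
    = T & T & ~S   [idempotence]
    = T & ~S   [idempotence]
E2: ~~T | ~~T & P
    = ~~T   [absorption]
    = T   [double negation]
These differ: at P=1, S=1, T=1, E1 = 0 but E2 = 1.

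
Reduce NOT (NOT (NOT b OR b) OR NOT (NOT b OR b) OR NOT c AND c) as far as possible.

TRUE

NOT (NOT (NOT b OR b) OR NOT (NOT b OR b) OR NOT c AND c)
= NOT (NOT (NOT b OR b) OR NOT (NOT b OR b))   — complement / identity
= NOT NOT (NOT b OR b)   — idempotence
= NOT b OR b   — double negation
= TRUE   — complement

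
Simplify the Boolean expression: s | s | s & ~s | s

s

s | s | s & ~s | s
= s | s | s   — complement / identity
= s | s   — idempotence
= s   — idempotence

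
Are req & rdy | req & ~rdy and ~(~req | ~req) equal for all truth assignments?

E1: req & rdy | req & ~rdy
    = req   (distribution)
E2: ~(~req | ~req)
    = ~~req   (idempotence)
    = req   (double negation)
Both reduce to req, so they are equivalent.

Yes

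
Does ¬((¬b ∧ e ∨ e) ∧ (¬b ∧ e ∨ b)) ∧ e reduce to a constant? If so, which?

yes, False

¬((¬b ∧ e ∨ e) ∧ (¬b ∧ e ∨ b)) ∧ e
= ¬(e ∧ b ∨ ¬b ∧ e) ∧ e   (distribution)
= ¬e ∧ e   (distribution)
= False   (complement)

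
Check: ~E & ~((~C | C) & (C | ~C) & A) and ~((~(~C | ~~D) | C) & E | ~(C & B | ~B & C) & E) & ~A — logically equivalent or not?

Yes

E1: ~E & ~((~C | C) & (C | ~C) & A)
    = ~E & ~((~C | C) & A)   — complement / identity
    = ~E & ~A   — complement / identity
E2: ~((~(~C | ~~D) | C) & E | ~(C & B | ~B & C) & E) & ~A
    = ~((~(~C | ~~D) | C) & E | ~C & E) & ~A   — distribution
    = ~((C & ~D | C) & E | ~C & E) & ~A   — De Morgan
    = ~(C & E | ~C & E) & ~A   — absorption
    = ~E & ~A   — distribution
Both reduce to ~E & ~A, so they are equivalent.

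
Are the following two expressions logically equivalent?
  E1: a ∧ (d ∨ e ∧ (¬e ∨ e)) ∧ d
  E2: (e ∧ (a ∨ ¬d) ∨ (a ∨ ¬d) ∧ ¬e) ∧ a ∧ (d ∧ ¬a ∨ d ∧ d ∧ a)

E1: a ∧ (d ∨ e ∧ (¬e ∨ e)) ∧ d
    = a ∧ (d ∨ e) ∧ d   [complement / identity]
    = a ∧ d   [absorption]
E2: (e ∧ (a ∨ ¬d) ∨ (a ∨ ¬d) ∧ ¬e) ∧ a ∧ (d ∧ ¬a ∨ d ∧ d ∧ a)
    = (a ∨ ¬d) ∧ a ∧ (d ∧ ¬a ∨ d ∧ d ∧ a)   [distribution]
    = (a ∨ ¬d) ∧ a ∧ (d ∧ ¬a ∨ d ∧ a)   [idempotence]
    = (a ∨ ¬d) ∧ a ∧ d   [distribution]
    = a ∧ d   [absorption]
Both reduce to a ∧ d, so they are equivalent.

Yes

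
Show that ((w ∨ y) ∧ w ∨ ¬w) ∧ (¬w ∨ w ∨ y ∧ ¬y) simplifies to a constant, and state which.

((w ∨ y) ∧ w ∨ ¬w) ∧ (¬w ∨ w ∨ y ∧ ¬y)
= ((w ∨ y) ∧ w ∨ ¬w) ∧ (¬w ∨ w)
= (w ∨ y) ∧ w ∨ ¬w
= w ∨ ¬w
= True

True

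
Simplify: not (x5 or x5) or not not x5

not (x5 or x5) or not not x5
= not x5 or not not x5   (idempotence)
= not x5 or x5   (double negation)
= True   (complement)

True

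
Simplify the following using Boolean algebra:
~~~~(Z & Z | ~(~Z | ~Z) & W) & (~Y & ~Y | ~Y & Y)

Z & ~Y

~~~~(Z & Z | ~(~Z | ~Z) & W) & (~Y & ~Y | ~Y & Y)
= ~~~~(Z & Z | Z & Z & W) & (~Y & ~Y | ~Y & Y)   (De Morgan)
= ~~~~(Z & Z) & (~Y & ~Y | ~Y & Y)   (absorption)
= ~~~~(Z & Z) & ~Y   (distribution)
= ~~(Z & Z) & ~Y   (double negation)
= ~~Z & ~Y   (idempotence)
= Z & ~Y   (double negation)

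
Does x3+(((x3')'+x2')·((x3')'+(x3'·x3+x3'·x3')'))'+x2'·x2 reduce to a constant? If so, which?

x3+(((x3')'+x2')·((x3')'+(x3'·x3+x3'·x3')'))'+x2'·x2
= x3+(((x3')'+x2')·((x3')'+(x3')'))'+x2'·x2   (distribution)
= x3+(((x3')'+x2')·(x3')')'+x2'·x2   (idempotence)
= x3+((x3')')'+x2'·x2   (absorption)
= x3+((x3')')'   (complement / identity)
= x3+x3'   (double negation)
= 1   (complement)

yes, True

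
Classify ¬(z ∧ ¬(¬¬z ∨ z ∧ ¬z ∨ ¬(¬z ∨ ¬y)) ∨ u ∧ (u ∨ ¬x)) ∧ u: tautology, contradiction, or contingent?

¬(z ∧ ¬(¬¬z ∨ z ∧ ¬z ∨ ¬(¬z ∨ ¬y)) ∨ u ∧ (u ∨ ¬x)) ∧ u
= ¬(z ∧ ¬(¬¬z ∨ ¬(¬z ∨ ¬y)) ∨ u ∧ (u ∨ ¬x)) ∧ u   — complement / identity
= ¬(z ∧ ¬(¬¬z ∨ ¬(¬z ∨ ¬y)) ∨ u) ∧ u   — absorption
= ¬(z ∧ ¬z ∧ (¬z ∨ ¬y) ∨ u) ∧ u   — De Morgan
= ¬(z ∧ ¬z ∨ u) ∧ u   — absorption
= ¬u ∧ u   — complement / identity
= False   — complement

contradiction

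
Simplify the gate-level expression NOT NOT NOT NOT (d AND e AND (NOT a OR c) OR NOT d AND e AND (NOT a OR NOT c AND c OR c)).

e AND (NOT a OR c)

NOT NOT NOT NOT (d AND e AND (NOT a OR c) OR NOT d AND e AND (NOT a OR NOT c AND c OR c))
= NOT NOT NOT NOT (d AND e AND (NOT a OR c) OR NOT d AND e AND (NOT a OR c))   (complement / identity)
= NOT NOT (d AND e AND (NOT a OR c) OR NOT d AND e AND (NOT a OR c))   (double negation)
= d AND e AND (NOT a OR c) OR NOT d AND e AND (NOT a OR c)   (double negation)
= e AND (NOT a OR c)   (distribution)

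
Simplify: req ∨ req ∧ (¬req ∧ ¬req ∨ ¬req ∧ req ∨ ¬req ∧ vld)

req

req ∨ req ∧ (¬req ∧ ¬req ∨ ¬req ∧ req ∨ ¬req ∧ vld)
= req ∨ req ∧ (¬req ∨ ¬req ∧ vld)   (distribution)
= req ∨ req ∧ ¬req   (absorption)
= req   (complement / identity)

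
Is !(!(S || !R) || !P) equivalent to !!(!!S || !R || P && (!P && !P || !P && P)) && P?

E1: !(!(S || !R) || !P)
    = (S || !R) && P
E2: !!(!!S || !R || P && (!P && !P || !P && P)) && P
    = !!(!!S || !R || P && !P) && P
    = (!!S || !R || P && !P) && P
    = (!!S || !R) && P
    = (S || !R) && P
Both reduce to (S || !R) && P, so they are equivalent.

Yes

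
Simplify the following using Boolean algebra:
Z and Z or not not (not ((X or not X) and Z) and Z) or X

Z or X

Z and Z or not not (not ((X or not X) and Z) and Z) or X
= Z and Z or not not (not Z and Z) or X   (complement / identity)
= Z and Z or not Z and Z or X   (double negation)
= Z or X   (distribution)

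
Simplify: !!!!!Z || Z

true

!!!!!Z || Z
= !!!Z || Z   (double negation)
= !Z || Z   (double negation)
= true   (complement)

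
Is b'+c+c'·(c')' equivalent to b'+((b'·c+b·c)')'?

Yes

E1: b'+c+c'·(c')'
    = b'+c+c'·c   [double negation]
    = b'+c   [complement / identity]
E2: b'+((b'·c+b·c)')'
    = b'+b'·c+b·c   [double negation]
    = b'+c   [distribution]
Both reduce to b'+c, so they are equivalent.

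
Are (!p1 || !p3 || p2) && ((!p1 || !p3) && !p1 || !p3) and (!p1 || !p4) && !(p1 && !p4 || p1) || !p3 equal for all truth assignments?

Yes

E1: (!p1 || !p3 || p2) && ((!p1 || !p3) && !p1 || !p3)
    = (!p1 || !p3 || p2) && (!p1 || !p3)
    = !p1 || !p3
E2: (!p1 || !p4) && !(p1 && !p4 || p1) || !p3
    = (!p1 || !p4) && !p1 || !p3
    = !p1 || !p3
Both reduce to !p1 || !p3, so they are equivalent.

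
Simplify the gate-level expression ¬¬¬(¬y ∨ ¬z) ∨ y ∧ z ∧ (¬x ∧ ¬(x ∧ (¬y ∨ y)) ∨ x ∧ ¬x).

¬¬¬(¬y ∨ ¬z) ∨ y ∧ z ∧ (¬x ∧ ¬(x ∧ (¬y ∨ y)) ∨ x ∧ ¬x)
= ¬(¬y ∨ ¬z) ∨ y ∧ z ∧ (¬x ∧ ¬(x ∧ (¬y ∨ y)) ∨ x ∧ ¬x)   — double negation
= ¬(¬y ∨ ¬z) ∨ y ∧ z ∧ (¬x ∧ ¬x ∨ x ∧ ¬x)   — complement / identity
= ¬(¬y ∨ ¬z) ∨ y ∧ z ∧ ¬x   — distribution
= y ∧ z ∨ y ∧ z ∧ ¬x   — De Morgan
= y ∧ z   — absorption

y ∧ z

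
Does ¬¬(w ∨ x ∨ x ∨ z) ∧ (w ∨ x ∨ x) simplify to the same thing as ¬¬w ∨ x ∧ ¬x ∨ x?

Yes

E1: ¬¬(w ∨ x ∨ x ∨ z) ∧ (w ∨ x ∨ x)
    = (w ∨ x ∨ x ∨ z) ∧ (w ∨ x ∨ x)   — double negation
    = w ∨ x ∨ x   — absorption
    = w ∨ x   — idempotence
E2: ¬¬w ∨ x ∧ ¬x ∨ x
    = ¬¬w ∨ x   — complement / identity
    = w ∨ x   — double negation
Both reduce to w ∨ x, so they are equivalent.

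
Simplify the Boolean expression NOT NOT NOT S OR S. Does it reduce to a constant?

TRUE

NOT NOT NOT S OR S
= NOT S OR S   (double negation)
= TRUE   (complement)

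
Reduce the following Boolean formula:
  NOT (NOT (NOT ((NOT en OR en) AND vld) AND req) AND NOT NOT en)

NOT (NOT (NOT ((NOT en OR en) AND vld) AND req) AND NOT NOT en)
= NOT ((NOT en OR en) AND vld) AND req OR NOT en
= NOT vld AND req OR NOT en

NOT vld AND req OR NOT en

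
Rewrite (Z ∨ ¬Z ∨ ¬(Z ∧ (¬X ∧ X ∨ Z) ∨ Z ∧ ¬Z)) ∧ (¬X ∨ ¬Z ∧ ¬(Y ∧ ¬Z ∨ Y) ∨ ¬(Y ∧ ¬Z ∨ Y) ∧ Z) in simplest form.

¬X ∨ ¬Y

(Z ∨ ¬Z ∨ ¬(Z ∧ (¬X ∧ X ∨ Z) ∨ Z ∧ ¬Z)) ∧ (¬X ∨ ¬Z ∧ ¬(Y ∧ ¬Z ∨ Y) ∨ ¬(Y ∧ ¬Z ∨ Y) ∧ Z)
= (Z ∨ ¬Z ∨ ¬(Z ∧ (¬X ∧ X ∨ Z) ∨ Z ∧ ¬Z)) ∧ (¬X ∨ ¬(Y ∧ ¬Z ∨ Y))   [distribution]
= (Z ∨ ¬Z ∨ ¬(Z ∧ Z ∨ Z ∧ ¬Z)) ∧ (¬X ∨ ¬(Y ∧ ¬Z ∨ Y))   [complement / identity]
= (Z ∨ ¬Z ∨ ¬(Z ∧ Z ∨ Z ∧ ¬Z)) ∧ (¬X ∨ ¬Y)   [absorption]
= (Z ∨ ¬Z ∨ ¬Z) ∧ (¬X ∨ ¬Y)   [distribution]
= (Z ∨ ¬Z) ∧ (¬X ∨ ¬Y)   [idempotence]
= ¬X ∨ ¬Y   [complement / identity]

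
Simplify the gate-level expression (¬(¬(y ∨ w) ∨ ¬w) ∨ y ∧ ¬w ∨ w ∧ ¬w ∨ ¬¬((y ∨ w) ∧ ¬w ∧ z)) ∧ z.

(y ∨ w) ∧ z

(¬(¬(y ∨ w) ∨ ¬w) ∨ y ∧ ¬w ∨ w ∧ ¬w ∨ ¬¬((y ∨ w) ∧ ¬w ∧ z)) ∧ z
= (¬(¬(y ∨ w) ∨ ¬w) ∨ y ∧ ¬w ∨ w ∧ ¬w ∨ (y ∨ w) ∧ ¬w ∧ z) ∧ z
= (¬(¬(y ∨ w) ∨ ¬w) ∨ (y ∨ w) ∧ ¬w ∨ (y ∨ w) ∧ ¬w ∧ z) ∧ z
= (¬(¬(y ∨ w) ∨ ¬w) ∨ (y ∨ w) ∧ ¬w) ∧ z
= ((y ∨ w) ∧ w ∨ (y ∨ w) ∧ ¬w) ∧ z
= (y ∨ w) ∧ z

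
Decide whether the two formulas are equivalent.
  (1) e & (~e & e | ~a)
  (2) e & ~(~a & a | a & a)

E1: e & (~e & e | ~a)
    = e & ~a   [complement / identity]
E2: e & ~(~a & a | a & a)
    = e & ~a   [distribution]
Both reduce to e & ~a, so they are equivalent.

Yes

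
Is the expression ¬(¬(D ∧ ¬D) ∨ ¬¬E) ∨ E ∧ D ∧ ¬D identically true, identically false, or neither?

identically false

¬(¬(D ∧ ¬D) ∨ ¬¬E) ∨ E ∧ D ∧ ¬D
= D ∧ ¬D ∧ ¬E ∨ E ∧ D ∧ ¬D   — De Morgan
= D ∧ ¬D   — distribution
= False   — complement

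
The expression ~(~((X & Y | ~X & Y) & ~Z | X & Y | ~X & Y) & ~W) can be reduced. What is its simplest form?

Y | W

~(~((X & Y | ~X & Y) & ~Z | X & Y | ~X & Y) & ~W)
= ~(~(X & Y | ~X & Y) & ~W)   (absorption)
= ~(~Y & ~W)   (distribution)
= Y | W   (De Morgan)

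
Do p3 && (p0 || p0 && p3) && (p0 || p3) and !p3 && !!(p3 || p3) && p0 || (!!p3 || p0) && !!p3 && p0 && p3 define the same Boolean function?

Yes

E1: p3 && (p0 || p0 && p3) && (p0 || p3)
    = p3 && p0 && (p0 || p3)   [absorption]
    = p3 && p0   [absorption]
E2: !p3 && !!(p3 || p3) && p0 || (!!p3 || p0) && !!p3 && p0 && p3
    = !p3 && !!(p3 || p3) && p0 || !!p3 && p0 && p3   [absorption]
    = !p3 && !!p3 && p0 || !!p3 && p0 && p3   [idempotence]
    = !!p3 && p0   [distribution]
    = p3 && p0   [double negation]
Both reduce to p3 && p0, so they are equivalent.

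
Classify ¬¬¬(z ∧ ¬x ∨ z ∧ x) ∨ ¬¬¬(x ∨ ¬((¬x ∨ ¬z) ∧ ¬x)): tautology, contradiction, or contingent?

¬¬¬(z ∧ ¬x ∨ z ∧ x) ∨ ¬¬¬(x ∨ ¬((¬x ∨ ¬z) ∧ ¬x))
= ¬¬¬(z ∧ ¬x ∨ z ∧ x) ∨ ¬¬¬(x ∨ ¬¬x)   (absorption)
= ¬¬¬z ∨ ¬¬¬(x ∨ ¬¬x)   (distribution)
= ¬¬¬z ∨ ¬¬¬(x ∨ x)   (double negation)
= ¬¬¬z ∨ ¬¬¬x   (idempotence)
= ¬z ∨ ¬¬¬x   (double negation)
= ¬z ∨ ¬x   (double negation)
This depends on x, z, so it is not a constant.

contingent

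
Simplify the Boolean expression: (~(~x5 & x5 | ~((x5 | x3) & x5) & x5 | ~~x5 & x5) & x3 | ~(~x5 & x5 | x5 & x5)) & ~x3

~x5 & ~x3

(~(~x5 & x5 | ~((x5 | x3) & x5) & x5 | ~~x5 & x5) & x3 | ~(~x5 & x5 | x5 & x5)) & ~x3
= (~(~x5 & x5 | ~((x5 | x3) & x5) & x5 | x5 & x5) & x3 | ~(~x5 & x5 | x5 & x5)) & ~x3   [double negation]
= (~(~x5 & x5 | ~x5 & x5 | x5 & x5) & x3 | ~(~x5 & x5 | x5 & x5)) & ~x3   [absorption]
= (~(~x5 & x5 | x5 & x5) & x3 | ~(~x5 & x5 | x5 & x5)) & ~x3   [complement / identity]
= ~(~x5 & x5 | x5 & x5) & ~x3   [absorption]
= ~x5 & ~x3   [distribution]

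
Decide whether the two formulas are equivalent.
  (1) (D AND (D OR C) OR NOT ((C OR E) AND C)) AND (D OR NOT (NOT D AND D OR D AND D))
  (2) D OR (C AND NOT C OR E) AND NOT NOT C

No

E1: (D AND (D OR C) OR NOT ((C OR E) AND C)) AND (D OR NOT (NOT D AND D OR D AND D))
    = (D OR NOT ((C OR E) AND C)) AND (D OR NOT (NOT D AND D OR D AND D))
    = (D OR NOT ((C OR E) AND C)) AND (D OR NOT D)
    = D OR NOT ((C OR E) AND C)
    = D OR NOT C
E2: D OR (C AND NOT C OR E) AND NOT NOT C
    = D OR E AND NOT NOT C
    = D OR E AND C
These differ: at C=0, D=0, E=1, E1 = 1 but E2 = 0.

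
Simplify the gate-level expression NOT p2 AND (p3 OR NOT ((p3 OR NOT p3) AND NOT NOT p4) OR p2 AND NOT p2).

NOT p2 AND (p3 OR NOT p4)

NOT p2 AND (p3 OR NOT ((p3 OR NOT p3) AND NOT NOT p4) OR p2 AND NOT p2)
= NOT p2 AND (p3 OR NOT NOT NOT p4 OR p2 AND NOT p2)   (complement / identity)
= NOT p2 AND (p3 OR NOT NOT NOT p4)   (complement / identity)
= NOT p2 AND (p3 OR NOT p4)   (double negation)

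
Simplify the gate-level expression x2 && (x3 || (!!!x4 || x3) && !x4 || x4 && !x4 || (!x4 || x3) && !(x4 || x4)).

x2 && (x3 || (!!!x4 || x3) && !x4 || x4 && !x4 || (!x4 || x3) && !(x4 || x4))
= x2 && (x3 || (!!!x4 || x3) && !x4 || x4 && !x4 || (!x4 || x3) && !x4)   [idempotence]
= x2 && (x3 || (!!!x4 || x3) && !x4 || (!x4 || x3) && !x4)   [complement / identity]
= x2 && (x3 || (!x4 || x3) && !x4 || (!x4 || x3) && !x4)   [double negation]
= x2 && (x3 || (!x4 || x3) && !x4)   [idempotence]
= x2 && (x3 || !x4)   [absorption]

x2 && (x3 || !x4)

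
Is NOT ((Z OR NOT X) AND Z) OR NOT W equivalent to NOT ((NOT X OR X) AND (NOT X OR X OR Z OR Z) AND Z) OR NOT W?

Yes

E1: NOT ((Z OR NOT X) AND Z) OR NOT W
    = NOT Z OR NOT W
E2: NOT ((NOT X OR X) AND (NOT X OR X OR Z OR Z) AND Z) OR NOT W
    = NOT ((NOT X OR X) AND (NOT X OR X OR Z) AND Z) OR NOT W
    = NOT ((NOT X OR X) AND Z) OR NOT W
    = NOT Z OR NOT W
Both reduce to NOT Z OR NOT W, so they are equivalent.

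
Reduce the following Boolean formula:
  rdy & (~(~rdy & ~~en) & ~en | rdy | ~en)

rdy

rdy & (~(~rdy & ~~en) & ~en | rdy | ~en)
= rdy & ((rdy | ~en) & ~en | rdy | ~en)   [De Morgan]
= rdy & (rdy | ~en)   [absorption]
= rdy   [absorption]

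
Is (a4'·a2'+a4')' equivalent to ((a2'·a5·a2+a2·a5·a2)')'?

No

E1: (a4'·a2'+a4')'
    = (a4')'
    = a4
E2: ((a2'·a5·a2+a2·a5·a2)')'
    = ((a5·a2)')'
    = a5·a2
These differ: at a2=0, a4=1, a5=1, E1 = 1 but E2 = 0.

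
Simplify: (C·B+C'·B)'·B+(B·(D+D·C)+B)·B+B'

(C·B+C'·B)'·B+(B·(D+D·C)+B)·B+B'
= (C·B+C'·B)'·B+(B·D+B)·B+B'   — absorption
= B'·B+(B·D+B)·B+B'   — distribution
= B'·B+B·B+B'   — absorption
= B+B'   — distribution
= 1   — complement

1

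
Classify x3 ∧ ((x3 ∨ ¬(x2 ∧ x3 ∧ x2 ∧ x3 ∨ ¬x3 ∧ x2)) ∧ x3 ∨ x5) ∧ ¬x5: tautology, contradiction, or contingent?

x3 ∧ ((x3 ∨ ¬(x2 ∧ x3 ∧ x2 ∧ x3 ∨ ¬x3 ∧ x2)) ∧ x3 ∨ x5) ∧ ¬x5
= x3 ∧ ((x3 ∨ ¬(x2 ∧ x3 ∨ ¬x3 ∧ x2)) ∧ x3 ∨ x5) ∧ ¬x5   (idempotence)
= x3 ∧ ((x3 ∨ ¬x2) ∧ x3 ∨ x5) ∧ ¬x5   (distribution)
= x3 ∧ (x3 ∨ x5) ∧ ¬x5   (absorption)
= x3 ∧ ¬x5   (absorption)
This depends on x3, x5, so it is not a constant.

contingent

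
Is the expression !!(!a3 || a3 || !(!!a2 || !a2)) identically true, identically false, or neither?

identically true

!!(!a3 || a3 || !(!!a2 || !a2))
= !!(!a3 || a3 || !a2 && a2)
= !!(!a3 || a3)
= !a3 || a3
= true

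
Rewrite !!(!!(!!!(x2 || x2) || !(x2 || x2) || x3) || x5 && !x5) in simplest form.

!!(!!(!!!(x2 || x2) || !(x2 || x2) || x3) || x5 && !x5)
= !!(!!(!(x2 || x2) || !(x2 || x2) || x3) || x5 && !x5)   (double negation)
= !!(!!(!(x2 || x2) || x3) || x5 && !x5)   (idempotence)
= !!!!(!(x2 || x2) || x3)   (complement / identity)
= !!!!(!x2 || x3)   (idempotence)
= !!(!x2 || x3)   (double negation)
= !x2 || x3   (double negation)

!x2 || x3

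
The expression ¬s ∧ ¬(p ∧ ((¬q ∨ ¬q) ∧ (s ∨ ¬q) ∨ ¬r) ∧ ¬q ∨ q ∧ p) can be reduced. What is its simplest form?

¬s ∧ ¬(p ∧ ((¬q ∨ ¬q) ∧ (s ∨ ¬q) ∨ ¬r) ∧ ¬q ∨ q ∧ p)
= ¬s ∧ ¬(p ∧ (¬q ∨ ¬q ∧ s ∨ ¬r) ∧ ¬q ∨ q ∧ p)
= ¬s ∧ ¬(p ∧ (¬q ∨ ¬r) ∧ ¬q ∨ q ∧ p)
= ¬s ∧ ¬(p ∧ ¬q ∨ q ∧ p)
= ¬s ∧ ¬p

¬s ∧ ¬p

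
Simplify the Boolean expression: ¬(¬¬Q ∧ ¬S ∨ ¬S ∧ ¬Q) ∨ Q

S ∨ Q

¬(¬¬Q ∧ ¬S ∨ ¬S ∧ ¬Q) ∨ Q
= ¬(Q ∧ ¬S ∨ ¬S ∧ ¬Q) ∨ Q
= ¬¬S ∨ Q
= S ∨ Q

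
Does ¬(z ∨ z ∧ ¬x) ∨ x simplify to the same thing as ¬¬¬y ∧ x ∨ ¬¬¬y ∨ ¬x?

No

E1: ¬(z ∨ z ∧ ¬x) ∨ x
    = ¬z ∨ x
E2: ¬¬¬y ∧ x ∨ ¬¬¬y ∨ ¬x
    = ¬¬¬y ∨ ¬x
    = ¬y ∨ ¬x
These differ: at x=0, y=1, z=1, E1 = 0 but E2 = 1.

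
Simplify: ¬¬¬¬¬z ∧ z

False

¬¬¬¬¬z ∧ z
= ¬¬¬z ∧ z   (double negation)
= ¬z ∧ z   (double negation)
= False   (complement)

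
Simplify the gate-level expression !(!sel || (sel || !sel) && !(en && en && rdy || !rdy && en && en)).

!(!sel || (sel || !sel) && !(en && en && rdy || !rdy && en && en))
= !(!sel || !(en && en && rdy || !rdy && en && en))   [complement / identity]
= sel && (en && en && rdy || !rdy && en && en)   [De Morgan]
= sel && en && en   [distribution]
= sel && en   [idempotence]

sel && en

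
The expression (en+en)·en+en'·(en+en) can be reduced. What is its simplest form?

(en+en)·en+en'·(en+en)
= en+en   (distribution)
= en   (idempotence)

en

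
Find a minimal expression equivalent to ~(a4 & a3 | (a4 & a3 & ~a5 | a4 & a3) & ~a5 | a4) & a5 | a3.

~(a4 & a3 | (a4 & a3 & ~a5 | a4 & a3) & ~a5 | a4) & a5 | a3
= ~(a4 & a3 | a4 & a3 & ~a5 | a4) & a5 | a3
= ~(a4 & a3 | a4) & a5 | a3
= ~a4 & a5 | a3

~a4 & a5 | a3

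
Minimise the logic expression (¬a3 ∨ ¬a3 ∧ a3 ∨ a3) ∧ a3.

a3

(¬a3 ∨ ¬a3 ∧ a3 ∨ a3) ∧ a3
= (¬a3 ∨ a3) ∧ a3   [complement / identity]
= a3   [complement / identity]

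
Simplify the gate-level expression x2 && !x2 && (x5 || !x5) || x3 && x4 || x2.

x3 && x4 || x2

x2 && !x2 && (x5 || !x5) || x3 && x4 || x2
= x2 && !x2 || x3 && x4 || x2   [complement / identity]
= x3 && x4 || x2   [complement / identity]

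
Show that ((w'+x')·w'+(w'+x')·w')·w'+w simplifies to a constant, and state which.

1

((w'+x')·w'+(w'+x')·w')·w'+w
= (w'+x')·w'·w'+w   — idempotence
= w'·w'+w   — absorption
= w'+w   — idempotence
= 1   — complement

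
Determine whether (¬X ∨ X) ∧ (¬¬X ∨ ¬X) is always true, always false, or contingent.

(¬X ∨ X) ∧ (¬¬X ∨ ¬X)
= (¬X ∨ X) ∧ (X ∨ ¬X)   — double negation
= X ∨ ¬X   — complement / identity
= True   — complement

always true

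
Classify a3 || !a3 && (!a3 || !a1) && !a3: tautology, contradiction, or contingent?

tautology

a3 || !a3 && (!a3 || !a1) && !a3
= a3 || !a3 && !a3   — absorption
= a3 || !a3   — idempotence
= true   — complement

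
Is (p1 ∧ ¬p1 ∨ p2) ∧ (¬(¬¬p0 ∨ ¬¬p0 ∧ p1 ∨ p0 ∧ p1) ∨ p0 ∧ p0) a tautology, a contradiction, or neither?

neither

(p1 ∧ ¬p1 ∨ p2) ∧ (¬(¬¬p0 ∨ ¬¬p0 ∧ p1 ∨ p0 ∧ p1) ∨ p0 ∧ p0)
= (p1 ∧ ¬p1 ∨ p2) ∧ (¬(¬¬p0 ∨ p0 ∧ p1) ∨ p0 ∧ p0)   [absorption]
= p2 ∧ (¬(¬¬p0 ∨ p0 ∧ p1) ∨ p0 ∧ p0)   [complement / identity]
= p2 ∧ (¬(¬¬p0 ∨ p0 ∧ p1) ∨ p0)   [idempotence]
= p2 ∧ (¬(p0 ∨ p0 ∧ p1) ∨ p0)   [double negation]
= p2 ∧ (¬p0 ∨ p0)   [absorption]
= p2   [complement / identity]
This depends on p2, so it is not a constant.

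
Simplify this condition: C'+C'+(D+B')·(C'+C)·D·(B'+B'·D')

C'+C'+(D+B')·(C'+C)·D·(B'+B'·D')
= C'+C'+(D+B')·D·(B'+B'·D')
= C'+C'+D·(B'+B'·D')
= C'+D·(B'+B'·D')
= C'+D·B'

C'+D·B'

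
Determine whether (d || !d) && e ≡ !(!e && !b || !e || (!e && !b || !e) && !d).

Yes

E1: (d || !d) && e
    = e   [complement / identity]
E2: !(!e && !b || !e || (!e && !b || !e) && !d)
    = !(!e && !b || !e)   [absorption]
    = !!e   [absorption]
    = e   [double negation]
Both reduce to e, so they are equivalent.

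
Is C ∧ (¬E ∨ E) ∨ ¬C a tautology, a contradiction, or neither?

C ∧ (¬E ∨ E) ∨ ¬C
= C ∨ ¬C   [complement / identity]
= True   [complement]

tautology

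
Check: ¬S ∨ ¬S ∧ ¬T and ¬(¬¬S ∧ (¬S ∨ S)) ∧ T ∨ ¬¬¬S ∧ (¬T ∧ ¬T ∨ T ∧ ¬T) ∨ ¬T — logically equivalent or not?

No

E1: ¬S ∨ ¬S ∧ ¬T
    = ¬S   (absorption)
E2: ¬(¬¬S ∧ (¬S ∨ S)) ∧ T ∨ ¬¬¬S ∧ (¬T ∧ ¬T ∨ T ∧ ¬T) ∨ ¬T
    = ¬(¬¬S ∧ (¬S ∨ S)) ∧ T ∨ ¬¬¬S ∧ ¬T ∨ ¬T   (distribution)
    = ¬¬¬S ∧ T ∨ ¬¬¬S ∧ ¬T ∨ ¬T   (complement / identity)
    = ¬¬¬S ∨ ¬T   (distribution)
    = ¬S ∨ ¬T   (double negation)
These differ: at S=1, T=0, E1 = 0 but E2 = 1.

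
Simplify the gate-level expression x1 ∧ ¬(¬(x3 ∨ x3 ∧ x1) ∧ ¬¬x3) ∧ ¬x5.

x1 ∧ ¬(¬(x3 ∨ x3 ∧ x1) ∧ ¬¬x3) ∧ ¬x5
= x1 ∧ ¬(¬x3 ∧ ¬¬x3) ∧ ¬x5   (absorption)
= x1 ∧ (x3 ∨ ¬x3) ∧ ¬x5   (De Morgan)
= x1 ∧ ¬x5   (complement / identity)

x1 ∧ ¬x5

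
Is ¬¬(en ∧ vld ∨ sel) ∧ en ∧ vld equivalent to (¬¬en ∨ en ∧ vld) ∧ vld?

Yes

E1: ¬¬(en ∧ vld ∨ sel) ∧ en ∧ vld
    = (en ∧ vld ∨ sel) ∧ en ∧ vld   (double negation)
    = en ∧ vld   (absorption)
E2: (¬¬en ∨ en ∧ vld) ∧ vld
    = (en ∨ en ∧ vld) ∧ vld   (double negation)
    = en ∧ vld   (absorption)
Both reduce to en ∧ vld, so they are equivalent.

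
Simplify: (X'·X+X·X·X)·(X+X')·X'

0

(X'·X+X·X·X)·(X+X')·X'
= (X'·X+X·X·X)·X'
= (X'·X+X·X)·X'
= X·X'
= 0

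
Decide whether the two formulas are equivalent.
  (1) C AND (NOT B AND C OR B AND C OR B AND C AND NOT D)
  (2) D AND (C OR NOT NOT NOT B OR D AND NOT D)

E1: C AND (NOT B AND C OR B AND C OR B AND C AND NOT D)
    = C AND (NOT B AND C OR B AND C)
    = C AND C
    = C
E2: D AND (C OR NOT NOT NOT B OR D AND NOT D)
    = D AND (C OR NOT B OR D AND NOT D)
    = D AND (C OR NOT B)
These differ: at B=0, C=1, D=0, E1 = 1 but E2 = 0.

No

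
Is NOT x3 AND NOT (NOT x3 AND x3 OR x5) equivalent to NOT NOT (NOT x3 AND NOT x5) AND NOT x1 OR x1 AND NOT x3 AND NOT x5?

Yes

E1: NOT x3 AND NOT (NOT x3 AND x3 OR x5)
    = NOT x3 AND NOT x5   (complement / identity)
E2: NOT NOT (NOT x3 AND NOT x5) AND NOT x1 OR x1 AND NOT x3 AND NOT x5
    = NOT x3 AND NOT x5 AND NOT x1 OR x1 AND NOT x3 AND NOT x5   (double negation)
    = NOT x3 AND NOT x5   (distribution)
Both reduce to NOT x3 AND NOT x5, so they are equivalent.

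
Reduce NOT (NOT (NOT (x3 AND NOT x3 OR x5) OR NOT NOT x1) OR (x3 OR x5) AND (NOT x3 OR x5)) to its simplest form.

NOT x5

NOT (NOT (NOT (x3 AND NOT x3 OR x5) OR NOT NOT x1) OR (x3 OR x5) AND (NOT x3 OR x5))
= NOT ((x3 AND NOT x3 OR x5) AND NOT x1 OR (x3 OR x5) AND (NOT x3 OR x5))
= NOT ((x3 AND NOT x3 OR x5) AND NOT x1 OR x3 AND NOT x3 OR x5)
= NOT (x3 AND NOT x3 OR x5)
= NOT x5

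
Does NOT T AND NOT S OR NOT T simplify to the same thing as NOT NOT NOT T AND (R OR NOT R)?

Yes

E1: NOT T AND NOT S OR NOT T
    = NOT T   — absorption
E2: NOT NOT NOT T AND (R OR NOT R)
    = NOT T AND (R OR NOT R)   — double negation
    = NOT T   — complement / identity
Both reduce to NOT T, so they are equivalent.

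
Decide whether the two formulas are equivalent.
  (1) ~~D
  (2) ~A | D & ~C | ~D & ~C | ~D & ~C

No

E1: ~~D
    = D   — double negation
E2: ~A | D & ~C | ~D & ~C | ~D & ~C
    = ~A | D & ~C | ~D & ~C   — idempotence
    = ~A | ~C   — distribution
These differ: at A=0, C=0, D=0, E1 = 0 but E2 = 1.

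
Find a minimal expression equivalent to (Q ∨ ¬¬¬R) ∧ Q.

(Q ∨ ¬¬¬R) ∧ Q
= (Q ∨ ¬R) ∧ Q   (double negation)
= Q   (absorption)

Q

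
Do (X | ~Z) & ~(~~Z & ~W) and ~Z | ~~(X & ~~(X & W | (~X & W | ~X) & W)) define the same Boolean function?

Yes

E1: (X | ~Z) & ~(~~Z & ~W)
    = (X | ~Z) & (~Z | W)   — De Morgan
    = ~Z | X & W   — distribution
E2: ~Z | ~~(X & ~~(X & W | (~X & W | ~X) & W))
    = ~Z | ~~(X & ~~(X & W | ~X & W))   — absorption
    = ~Z | ~~(X & (X & W | ~X & W))   — double negation
    = ~Z | ~~(X & W)   — distribution
    = ~Z | X & W   — double negation
Both reduce to ~Z | X & W, so they are equivalent.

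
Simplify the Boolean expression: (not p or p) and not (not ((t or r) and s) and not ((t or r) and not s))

t or r

(not p or p) and not (not ((t or r) and s) and not ((t or r) and not s))
= (not p or p) and ((t or r) and s or (t or r) and not s)   — De Morgan
= (not p or p) and (t or r)   — distribution
= t or r   — complement / identity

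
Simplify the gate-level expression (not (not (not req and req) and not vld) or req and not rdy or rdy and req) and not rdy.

(not (not (not req and req) and not vld) or req and not rdy or rdy and req) and not rdy
= (not (not (not req and req) and not vld) or req) and not rdy
= (not req and req or vld or req) and not rdy
= (vld or req) and not rdy

(vld or req) and not rdy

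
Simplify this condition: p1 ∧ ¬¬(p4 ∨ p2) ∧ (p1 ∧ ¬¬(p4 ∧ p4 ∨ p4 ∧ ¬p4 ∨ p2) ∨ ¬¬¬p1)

p1 ∧ ¬¬(p4 ∨ p2) ∧ (p1 ∧ ¬¬(p4 ∧ p4 ∨ p4 ∧ ¬p4 ∨ p2) ∨ ¬¬¬p1)
= p1 ∧ ¬¬(p4 ∨ p2) ∧ (p1 ∧ ¬¬(p4 ∧ p4 ∨ p4 ∧ ¬p4 ∨ p2) ∨ ¬p1)   (double negation)
= p1 ∧ ¬¬(p4 ∨ p2) ∧ (p1 ∧ ¬¬(p4 ∨ p2) ∨ ¬p1)   (distribution)
= p1 ∧ ¬¬(p4 ∨ p2)   (absorption)
= p1 ∧ (p4 ∨ p2)   (double negation)

p1 ∧ (p4 ∨ p2)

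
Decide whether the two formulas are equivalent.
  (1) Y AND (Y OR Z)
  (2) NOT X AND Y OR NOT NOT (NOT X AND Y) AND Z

No

E1: Y AND (Y OR Z)
    = Y   (absorption)
E2: NOT X AND Y OR NOT NOT (NOT X AND Y) AND Z
    = NOT X AND Y OR NOT X AND Y AND Z   (double negation)
    = NOT X AND Y   (absorption)
These differ: at X=1, Y=1, Z=1, E1 = 1 but E2 = 0.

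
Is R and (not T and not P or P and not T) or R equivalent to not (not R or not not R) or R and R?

E1: R and (not T and not P or P and not T) or R
    = R and not T or R
    = R
E2: not (not R or not not R) or R and R
    = R and not R or R and R
    = (not R or R) and R
    = R
Both reduce to R, so they are equivalent.

Yes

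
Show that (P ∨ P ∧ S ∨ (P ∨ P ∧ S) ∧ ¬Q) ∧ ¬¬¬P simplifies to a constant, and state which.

(P ∨ P ∧ S ∨ (P ∨ P ∧ S) ∧ ¬Q) ∧ ¬¬¬P
= (P ∨ P ∧ S) ∧ ¬¬¬P   [absorption]
= (P ∨ P ∧ S) ∧ ¬P   [double negation]
= P ∧ ¬P   [absorption]
= False   [complement]

False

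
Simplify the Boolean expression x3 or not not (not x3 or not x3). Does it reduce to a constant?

True

x3 or not not (not x3 or not x3)
= x3 or not x3 or not x3   [double negation]
= x3 or not x3   [idempotence]
= True   [complement]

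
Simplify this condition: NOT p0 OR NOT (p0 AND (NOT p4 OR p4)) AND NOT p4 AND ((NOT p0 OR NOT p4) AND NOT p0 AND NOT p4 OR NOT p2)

NOT p0

NOT p0 OR NOT (p0 AND (NOT p4 OR p4)) AND NOT p4 AND ((NOT p0 OR NOT p4) AND NOT p0 AND NOT p4 OR NOT p2)
= NOT p0 OR NOT (p0 AND (NOT p4 OR p4)) AND NOT p4 AND (NOT p0 AND NOT p4 OR NOT p2)   (absorption)
= NOT p0 OR NOT p0 AND NOT p4 AND (NOT p0 AND NOT p4 OR NOT p2)   (complement / identity)
= NOT p0 OR NOT p0 AND NOT p4   (absorption)
= NOT p0   (absorption)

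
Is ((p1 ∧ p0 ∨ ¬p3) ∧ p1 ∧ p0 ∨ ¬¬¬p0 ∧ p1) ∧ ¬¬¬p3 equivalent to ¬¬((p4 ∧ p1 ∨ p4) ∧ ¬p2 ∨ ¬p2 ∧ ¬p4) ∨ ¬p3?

No

E1: ((p1 ∧ p0 ∨ ¬p3) ∧ p1 ∧ p0 ∨ ¬¬¬p0 ∧ p1) ∧ ¬¬¬p3
    = (p1 ∧ p0 ∨ ¬¬¬p0 ∧ p1) ∧ ¬¬¬p3   [absorption]
    = (p1 ∧ p0 ∨ ¬p0 ∧ p1) ∧ ¬¬¬p3   [double negation]
    = p1 ∧ ¬¬¬p3   [distribution]
    = p1 ∧ ¬p3   [double negation]
E2: ¬¬((p4 ∧ p1 ∨ p4) ∧ ¬p2 ∨ ¬p2 ∧ ¬p4) ∨ ¬p3
    = ¬¬(p4 ∧ ¬p2 ∨ ¬p2 ∧ ¬p4) ∨ ¬p3   [absorption]
    = ¬¬¬p2 ∨ ¬p3   [distribution]
    = ¬p2 ∨ ¬p3   [double negation]
These differ: at p0=0, p1=0, p2=0, p3=0, p4=1, E1 = 0 but E2 = 1.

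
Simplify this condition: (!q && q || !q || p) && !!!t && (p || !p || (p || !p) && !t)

(!q && q || !q || p) && !!!t && (p || !p || (p || !p) && !t)
= (!q && q || !q || p) && !t && (p || !p || (p || !p) && !t)
= (!q && q || !q || p) && !t && (p || !p)
= (!q || p) && !t && (p || !p)
= (!q || p) && !t

(!q || p) && !t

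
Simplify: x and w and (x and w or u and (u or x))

x and w and (x and w or u and (u or x))
= x and w and (x and w or u)   (absorption)
= x and w   (absorption)

x and w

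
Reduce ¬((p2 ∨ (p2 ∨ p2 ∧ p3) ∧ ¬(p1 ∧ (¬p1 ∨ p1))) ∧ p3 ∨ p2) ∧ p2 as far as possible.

¬((p2 ∨ (p2 ∨ p2 ∧ p3) ∧ ¬(p1 ∧ (¬p1 ∨ p1))) ∧ p3 ∨ p2) ∧ p2
= ¬((p2 ∨ (p2 ∨ p2 ∧ p3) ∧ ¬p1) ∧ p3 ∨ p2) ∧ p2   [complement / identity]
= ¬((p2 ∨ p2 ∧ ¬p1) ∧ p3 ∨ p2) ∧ p2   [absorption]
= ¬(p2 ∧ p3 ∨ p2) ∧ p2   [absorption]
= ¬p2 ∧ p2   [absorption]
= False   [complement]

False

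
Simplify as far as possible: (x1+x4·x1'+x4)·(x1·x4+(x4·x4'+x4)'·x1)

(x1+x4·x1'+x4)·(x1·x4+(x4·x4'+x4)'·x1)
= (x1+x4·x1'+x4)·(x1·x4+x4'·x1)   — complement / identity
= (x1+x4)·(x1·x4+x4'·x1)   — absorption
= (x1+x4)·x1   — distribution
= x1   — absorption

x1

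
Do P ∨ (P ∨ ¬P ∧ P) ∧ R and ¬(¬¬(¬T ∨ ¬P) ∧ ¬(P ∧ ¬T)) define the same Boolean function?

Yes

E1: P ∨ (P ∨ ¬P ∧ P) ∧ R
    = P ∨ P ∧ R   (complement / identity)
    = P   (absorption)
E2: ¬(¬¬(¬T ∨ ¬P) ∧ ¬(P ∧ ¬T))
    = ¬(¬(T ∧ P) ∧ ¬(P ∧ ¬T))   (De Morgan)
    = T ∧ P ∨ P ∧ ¬T   (De Morgan)
    = P   (distribution)
Both reduce to P, so they are equivalent.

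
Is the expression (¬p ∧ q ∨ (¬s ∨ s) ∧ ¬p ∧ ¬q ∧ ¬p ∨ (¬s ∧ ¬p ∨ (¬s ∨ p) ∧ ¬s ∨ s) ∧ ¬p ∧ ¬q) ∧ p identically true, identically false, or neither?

(¬p ∧ q ∨ (¬s ∨ s) ∧ ¬p ∧ ¬q ∧ ¬p ∨ (¬s ∧ ¬p ∨ (¬s ∨ p) ∧ ¬s ∨ s) ∧ ¬p ∧ ¬q) ∧ p
= (¬p ∧ q ∨ (¬s ∨ s) ∧ ¬p ∧ ¬q ∧ ¬p ∨ (¬s ∧ ¬p ∨ ¬s ∨ s) ∧ ¬p ∧ ¬q) ∧ p   (absorption)
= (¬p ∧ q ∨ (¬s ∨ s) ∧ ¬p ∧ ¬q ∧ ¬p ∨ (¬s ∨ s) ∧ ¬p ∧ ¬q) ∧ p   (absorption)
= (¬p ∧ q ∨ (¬s ∨ s) ∧ ¬p ∧ ¬q) ∧ p   (absorption)
= (¬p ∧ q ∨ ¬p ∧ ¬q) ∧ p   (complement / identity)
= ¬p ∧ p   (distribution)
= False   (complement)

identically false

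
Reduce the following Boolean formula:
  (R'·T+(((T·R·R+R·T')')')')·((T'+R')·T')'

R'·T

(R'·T+(((T·R·R+R·T')')')')·((T'+R')·T')'
= (R'·T+(T·R·R+R·T')')·((T'+R')·T')'   [double negation]
= (R'·T+(T·R+R·T')')·((T'+R')·T')'   [idempotence]
= (R'·T+R')·((T'+R')·T')'   [distribution]
= (R'·T+R')·(T')'   [absorption]
= (R'·T+R')·T   [double negation]
= R'·T   [absorption]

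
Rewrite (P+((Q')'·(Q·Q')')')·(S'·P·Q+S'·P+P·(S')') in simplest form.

(P+((Q')'·(Q·Q')')')·(S'·P·Q+S'·P+P·(S')')
= (P+((Q')'·(Q·Q')')')·(S'·P·Q+S'·P+P·S)   [double negation]
= (P+((Q')'·(Q·Q')')')·(S'·P+P·S)   [absorption]
= (P+Q'+Q·Q')·(S'·P+P·S)   [De Morgan]
= (P+Q'+Q·Q')·P   [distribution]
= (P+Q')·P   [complement / identity]
= P   [absorption]

P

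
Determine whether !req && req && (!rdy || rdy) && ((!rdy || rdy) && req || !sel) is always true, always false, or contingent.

always false

!req && req && (!rdy || rdy) && ((!rdy || rdy) && req || !sel)
= !req && req && ((!rdy || rdy) && req || !sel)
= !req && req && (req || !sel)
= !req && req
= false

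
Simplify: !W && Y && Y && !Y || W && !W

false

!W && Y && Y && !Y || W && !W
= (Y && Y && !Y || W) && !W   [distribution]
= (Y && !Y || W) && !W   [idempotence]
= W && !W   [complement / identity]
= false   [complement]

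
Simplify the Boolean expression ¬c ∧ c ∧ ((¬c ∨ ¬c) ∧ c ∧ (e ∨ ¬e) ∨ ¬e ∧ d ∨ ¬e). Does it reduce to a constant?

False

¬c ∧ c ∧ ((¬c ∨ ¬c) ∧ c ∧ (e ∨ ¬e) ∨ ¬e ∧ d ∨ ¬e)
= ¬c ∧ c ∧ ((¬c ∨ ¬c) ∧ c ∧ (e ∨ ¬e) ∨ ¬e)   — absorption
= ¬c ∧ c ∧ ((¬c ∨ ¬c) ∧ c ∨ ¬e)   — complement / identity
= ¬c ∧ c ∧ (¬c ∧ c ∨ ¬e)   — idempotence
= ¬c ∧ c   — absorption
= False   — complement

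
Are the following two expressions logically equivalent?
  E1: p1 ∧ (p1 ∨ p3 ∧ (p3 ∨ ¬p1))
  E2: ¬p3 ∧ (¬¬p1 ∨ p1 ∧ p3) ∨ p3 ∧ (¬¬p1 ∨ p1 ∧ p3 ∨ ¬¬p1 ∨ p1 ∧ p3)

E1: p1 ∧ (p1 ∨ p3 ∧ (p3 ∨ ¬p1))
    = p1 ∧ (p1 ∨ p3)   — absorption
    = p1   — absorption
E2: ¬p3 ∧ (¬¬p1 ∨ p1 ∧ p3) ∨ p3 ∧ (¬¬p1 ∨ p1 ∧ p3 ∨ ¬¬p1 ∨ p1 ∧ p3)
    = ¬p3 ∧ (¬¬p1 ∨ p1 ∧ p3) ∨ p3 ∧ (¬¬p1 ∨ p1 ∧ p3)   — idempotence
    = ¬p3 ∧ (¬¬p1 ∨ p1 ∧ p3) ∨ p3 ∧ (p1 ∨ p1 ∧ p3)   — double negation
    = ¬p3 ∧ (p1 ∨ p1 ∧ p3) ∨ p3 ∧ (p1 ∨ p1 ∧ p3)   — double negation
    = p1 ∨ p1 ∧ p3   — distribution
    = p1   — absorption
Both reduce to p1, so they are equivalent.

Yes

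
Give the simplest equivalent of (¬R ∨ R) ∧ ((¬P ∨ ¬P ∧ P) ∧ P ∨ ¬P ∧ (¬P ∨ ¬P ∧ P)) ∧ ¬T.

(¬R ∨ R) ∧ ((¬P ∨ ¬P ∧ P) ∧ P ∨ ¬P ∧ (¬P ∨ ¬P ∧ P)) ∧ ¬T
= (¬R ∨ R) ∧ (¬P ∨ ¬P ∧ P) ∧ ¬T   (distribution)
= (¬P ∨ ¬P ∧ P) ∧ ¬T   (complement / identity)
= ¬P ∧ ¬T   (complement / identity)

¬P ∧ ¬T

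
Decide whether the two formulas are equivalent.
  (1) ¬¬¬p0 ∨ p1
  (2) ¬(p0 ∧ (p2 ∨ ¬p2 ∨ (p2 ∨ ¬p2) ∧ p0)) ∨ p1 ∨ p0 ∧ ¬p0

E1: ¬¬¬p0 ∨ p1
    = ¬p0 ∨ p1   — double negation
E2: ¬(p0 ∧ (p2 ∨ ¬p2 ∨ (p2 ∨ ¬p2) ∧ p0)) ∨ p1 ∨ p0 ∧ ¬p0
    = ¬(p0 ∧ (p2 ∨ ¬p2 ∨ (p2 ∨ ¬p2) ∧ p0)) ∨ p1   — complement / identity
    = ¬(p0 ∧ (p2 ∨ ¬p2)) ∨ p1   — absorption
    = ¬p0 ∨ p1   — complement / identity
Both reduce to ¬p0 ∨ p1, so they are equivalent.

Yes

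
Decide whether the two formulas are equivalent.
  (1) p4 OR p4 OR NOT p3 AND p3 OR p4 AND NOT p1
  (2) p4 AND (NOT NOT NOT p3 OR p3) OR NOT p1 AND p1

Yes

E1: p4 OR p4 OR NOT p3 AND p3 OR p4 AND NOT p1
    = p4 OR p4 OR p4 AND NOT p1   [complement / identity]
    = p4 OR p4   [absorption]
    = p4   [idempotence]
E2: p4 AND (NOT NOT NOT p3 OR p3) OR NOT p1 AND p1
    = p4 AND (NOT p3 OR p3) OR NOT p1 AND p1   [double negation]
    = p4 AND (NOT p3 OR p3)   [complement / identity]
    = p4   [complement / identity]
Both reduce to p4, so they are equivalent.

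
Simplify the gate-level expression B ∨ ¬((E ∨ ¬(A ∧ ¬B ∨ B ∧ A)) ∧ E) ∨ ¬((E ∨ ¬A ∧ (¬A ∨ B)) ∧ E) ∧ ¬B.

B ∨ ¬((E ∨ ¬(A ∧ ¬B ∨ B ∧ A)) ∧ E) ∨ ¬((E ∨ ¬A ∧ (¬A ∨ B)) ∧ E) ∧ ¬B
= B ∨ ¬((E ∨ ¬A) ∧ E) ∨ ¬((E ∨ ¬A ∧ (¬A ∨ B)) ∧ E) ∧ ¬B   [distribution]
= B ∨ ¬((E ∨ ¬A) ∧ E) ∨ ¬((E ∨ ¬A) ∧ E) ∧ ¬B   [absorption]
= B ∨ ¬((E ∨ ¬A) ∧ E)   [absorption]
= B ∨ ¬E   [absorption]

B ∨ ¬E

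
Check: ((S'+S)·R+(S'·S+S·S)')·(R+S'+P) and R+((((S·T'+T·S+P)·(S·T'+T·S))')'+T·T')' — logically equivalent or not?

E1: ((S'+S)·R+(S'·S+S·S)')·(R+S'+P)
    = (R+(S'·S+S·S)')·(R+S'+P)   — complement / identity
    = (R+S')·(R+S'+P)   — distribution
    = R+S'   — absorption
E2: R+((((S·T'+T·S+P)·(S·T'+T·S))')'+T·T')'
    = R+(((S·T'+T·S)')'+T·T')'   — absorption
    = R+(((S·T'+T·S)')')'   — complement / identity
    = R+(S·T'+T·S)'   — double negation
    = R+S'   — distribution
Both reduce to R+S', so they are equivalent.

Yes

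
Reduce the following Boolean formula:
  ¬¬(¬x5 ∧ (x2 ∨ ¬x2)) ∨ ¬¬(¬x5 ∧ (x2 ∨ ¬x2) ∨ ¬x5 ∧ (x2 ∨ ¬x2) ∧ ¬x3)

¬¬(¬x5 ∧ (x2 ∨ ¬x2)) ∨ ¬¬(¬x5 ∧ (x2 ∨ ¬x2) ∨ ¬x5 ∧ (x2 ∨ ¬x2) ∧ ¬x3)
= ¬¬(¬x5 ∧ (x2 ∨ ¬x2)) ∨ ¬¬(¬x5 ∧ (x2 ∨ ¬x2))
= ¬¬(¬x5 ∧ (x2 ∨ ¬x2))
= ¬x5 ∧ (x2 ∨ ¬x2)
= ¬x5

¬x5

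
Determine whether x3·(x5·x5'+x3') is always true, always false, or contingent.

x3·(x5·x5'+x3')
= x3·x3'   [complement / identity]
= 0   [complement]

always false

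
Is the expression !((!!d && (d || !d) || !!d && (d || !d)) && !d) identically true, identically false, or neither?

identically true

!((!!d && (d || !d) || !!d && (d || !d)) && !d)
= !(!!d && (d || !d) && !d)
= !(!!d && !d)
= !d || d
= true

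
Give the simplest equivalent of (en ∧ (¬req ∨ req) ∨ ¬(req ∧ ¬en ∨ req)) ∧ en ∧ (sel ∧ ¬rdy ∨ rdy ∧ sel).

en ∧ sel

(en ∧ (¬req ∨ req) ∨ ¬(req ∧ ¬en ∨ req)) ∧ en ∧ (sel ∧ ¬rdy ∨ rdy ∧ sel)
= (en ∨ ¬(req ∧ ¬en ∨ req)) ∧ en ∧ (sel ∧ ¬rdy ∨ rdy ∧ sel)   — complement / identity
= (en ∨ ¬req) ∧ en ∧ (sel ∧ ¬rdy ∨ rdy ∧ sel)   — absorption
= (en ∨ ¬req) ∧ en ∧ sel   — distribution
= en ∧ sel   — absorption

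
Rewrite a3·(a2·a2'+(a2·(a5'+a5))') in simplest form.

a3·a2'

a3·(a2·a2'+(a2·(a5'+a5))')
= a3·(a2·a2'+a2')   (complement / identity)
= a3·a2'   (complement / identity)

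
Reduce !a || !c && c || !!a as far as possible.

!a || !c && c || !!a
= !a || !!a   (complement / identity)
= !a || a   (double negation)
= true   (complement)

true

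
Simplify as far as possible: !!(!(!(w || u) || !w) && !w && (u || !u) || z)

!!(!(!(w || u) || !w) && !w && (u || !u) || z)
= !!((w || u) && w && !w && (u || !u) || z)   [De Morgan]
= !!((w || u) && w && !w || z)   [complement / identity]
= !!(w && !w || z)   [absorption]
= !!z   [complement / identity]
= z   [double negation]

z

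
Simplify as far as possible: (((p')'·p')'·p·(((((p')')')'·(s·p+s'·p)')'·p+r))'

p'

(((p')'·p')'·p·(((((p')')')'·(s·p+s'·p)')'·p+r))'
= (((p')'·p')'·p·(((((p')')')'·p')'·p+r))'   [distribution]
= (((p')'·p')'·p·(((p')'·p')'·p+r))'   [double negation]
= (((p')'·p')'·p)'   [absorption]
= ((p'+p)·p)'   [De Morgan]
= p'   [complement / identity]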